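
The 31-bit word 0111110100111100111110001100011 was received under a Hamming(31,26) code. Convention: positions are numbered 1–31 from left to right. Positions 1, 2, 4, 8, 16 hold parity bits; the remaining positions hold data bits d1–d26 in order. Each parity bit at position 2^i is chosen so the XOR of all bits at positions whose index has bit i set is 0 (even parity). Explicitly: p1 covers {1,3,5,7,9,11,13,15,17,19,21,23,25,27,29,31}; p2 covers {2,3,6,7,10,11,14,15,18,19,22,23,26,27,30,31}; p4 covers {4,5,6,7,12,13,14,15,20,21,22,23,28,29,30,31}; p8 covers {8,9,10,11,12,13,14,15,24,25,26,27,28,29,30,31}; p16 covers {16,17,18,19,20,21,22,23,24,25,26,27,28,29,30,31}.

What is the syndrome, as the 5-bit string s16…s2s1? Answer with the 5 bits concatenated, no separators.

s1 (pos 1,3,5,7,9,11,13,15,17,19,21,23,25,27,29,31): 0⊕1⊕1⊕0⊕0⊕1⊕1⊕0⊕1⊕1⊕1⊕0⊕1⊕0⊕0⊕1 = 1
s2 (pos 2,3,6,7,10,11,14,15,18,19,22,23,26,27,30,31): 1⊕1⊕1⊕0⊕0⊕1⊕1⊕0⊕1⊕1⊕0⊕0⊕1⊕0⊕1⊕1 = 0
s4 (pos 4,5,6,7,12,13,14,15,20,21,22,23,28,29,30,31): 1⊕1⊕1⊕0⊕1⊕1⊕1⊕0⊕1⊕1⊕0⊕0⊕0⊕0⊕1⊕1 = 0
s8 (pos 8,9,10,11,12,13,14,15,24,25,26,27,28,29,30,31): 1⊕0⊕0⊕1⊕1⊕1⊕1⊕0⊕0⊕1⊕1⊕0⊕0⊕0⊕1⊕1 = 1
s16 (pos 16,17,18,19,20,21,22,23,24,25,26,27,28,29,30,31): 0⊕1⊕1⊕1⊕1⊕1⊕0⊕0⊕0⊕1⊕1⊕0⊕0⊕0⊕1⊕1 = 1
Syndrome s16…s1 = 11001 → error at position 25.

11001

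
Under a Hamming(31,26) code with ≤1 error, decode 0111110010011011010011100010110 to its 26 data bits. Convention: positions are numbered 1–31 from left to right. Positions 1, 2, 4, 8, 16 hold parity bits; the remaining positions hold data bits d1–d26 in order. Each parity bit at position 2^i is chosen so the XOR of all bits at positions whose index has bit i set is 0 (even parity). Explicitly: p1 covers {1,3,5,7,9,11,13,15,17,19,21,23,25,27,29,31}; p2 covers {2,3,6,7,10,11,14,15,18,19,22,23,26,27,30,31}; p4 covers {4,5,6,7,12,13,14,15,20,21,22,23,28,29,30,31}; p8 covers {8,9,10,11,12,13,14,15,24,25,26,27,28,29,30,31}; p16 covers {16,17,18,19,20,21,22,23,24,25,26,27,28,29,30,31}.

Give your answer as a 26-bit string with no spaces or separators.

s1 (pos 1,3,5,7,9,11,13,15,17,19,21,23,25,27,29,31): 0⊕1⊕1⊕0⊕1⊕0⊕1⊕1⊕0⊕0⊕1⊕1⊕0⊕1⊕1⊕0 = 1
s2 (pos 2,3,6,7,10,11,14,15,18,19,22,23,26,27,30,31): 1⊕1⊕1⊕0⊕0⊕0⊕0⊕1⊕1⊕0⊕1⊕1⊕0⊕1⊕1⊕0 = 1
s4 (pos 4,5,6,7,12,13,14,15,20,21,22,23,28,29,30,31): 1⊕1⊕1⊕0⊕1⊕1⊕0⊕1⊕0⊕1⊕1⊕1⊕0⊕1⊕1⊕0 = 1
s8 (pos 8,9,10,11,12,13,14,15,24,25,26,27,28,29,30,31): 0⊕1⊕0⊕0⊕1⊕1⊕0⊕1⊕0⊕0⊕0⊕1⊕0⊕1⊕1⊕0 = 1
s16 (pos 16,17,18,19,20,21,22,23,24,25,26,27,28,29,30,31): 1⊕0⊕1⊕0⊕0⊕1⊕1⊕1⊕0⊕0⊕0⊕1⊕0⊕1⊕1⊕0 = 0
Syndrome s16…s1 = 01111 → error at position 15.
Flip position 15: 0111110010011011010011100010110 → 0111110010011001010011100010110
Read data bits from positions 3,5,6,7,9,10,11,12,13,14,15,17,18,19,20,21,22,23,24,25,26,27,28,29,30,31: 11101001100010011100010110

11101001100010011100010110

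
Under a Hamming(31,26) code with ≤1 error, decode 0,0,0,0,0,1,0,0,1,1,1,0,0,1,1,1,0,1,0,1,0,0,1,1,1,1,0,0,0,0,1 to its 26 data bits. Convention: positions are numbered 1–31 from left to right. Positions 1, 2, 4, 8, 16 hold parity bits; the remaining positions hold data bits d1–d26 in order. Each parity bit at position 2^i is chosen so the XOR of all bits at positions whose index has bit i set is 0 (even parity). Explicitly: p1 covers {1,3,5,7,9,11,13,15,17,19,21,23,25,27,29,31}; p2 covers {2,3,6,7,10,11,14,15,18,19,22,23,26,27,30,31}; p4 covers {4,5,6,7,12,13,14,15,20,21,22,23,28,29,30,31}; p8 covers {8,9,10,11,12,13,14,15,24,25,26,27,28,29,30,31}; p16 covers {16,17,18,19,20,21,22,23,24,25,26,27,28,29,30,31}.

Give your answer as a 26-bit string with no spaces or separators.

00101010011010100111100001

s1 (pos 1,3,5,7,9,11,13,15,17,19,21,23,25,27,29,31): 0⊕0⊕0⊕0⊕1⊕1⊕0⊕1⊕0⊕0⊕0⊕1⊕1⊕0⊕0⊕1 = 0
s2 (pos 2,3,6,7,10,11,14,15,18,19,22,23,26,27,30,31): 0⊕0⊕1⊕0⊕1⊕1⊕1⊕1⊕1⊕0⊕0⊕1⊕1⊕0⊕0⊕1 = 1
s4 (pos 4,5,6,7,12,13,14,15,20,21,22,23,28,29,30,31): 0⊕0⊕1⊕0⊕0⊕0⊕1⊕1⊕1⊕0⊕0⊕1⊕0⊕0⊕0⊕1 = 0
s8 (pos 8,9,10,11,12,13,14,15,24,25,26,27,28,29,30,31): 0⊕1⊕1⊕1⊕0⊕0⊕1⊕1⊕1⊕1⊕1⊕0⊕0⊕0⊕0⊕1 = 1
s16 (pos 16,17,18,19,20,21,22,23,24,25,26,27,28,29,30,31): 1⊕0⊕1⊕0⊕1⊕0⊕0⊕1⊕1⊕1⊕1⊕0⊕0⊕0⊕0⊕1 = 0
Syndrome s16…s1 = 01010 → error at position 10.
Flip position 10: 0000010011100111010100111100001 → 0000010010100111010100111100001
Read data bits from positions 3,5,6,7,9,10,11,12,13,14,15,17,18,19,20,21,22,23,24,25,26,27,28,29,30,31: 00101010011010100111100001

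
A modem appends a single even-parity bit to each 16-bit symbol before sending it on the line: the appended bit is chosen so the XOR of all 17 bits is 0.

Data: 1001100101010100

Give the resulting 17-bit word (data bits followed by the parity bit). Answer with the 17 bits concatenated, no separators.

10011001010101001

XOR of the 16 data bits: 1⊕0⊕0⊕1⊕1⊕0⊕0⊕1⊕0⊕1⊕0⊕1⊕0⊕1⊕0⊕0 = 1
Parity bit = 1 (so all 17 bits XOR to 0).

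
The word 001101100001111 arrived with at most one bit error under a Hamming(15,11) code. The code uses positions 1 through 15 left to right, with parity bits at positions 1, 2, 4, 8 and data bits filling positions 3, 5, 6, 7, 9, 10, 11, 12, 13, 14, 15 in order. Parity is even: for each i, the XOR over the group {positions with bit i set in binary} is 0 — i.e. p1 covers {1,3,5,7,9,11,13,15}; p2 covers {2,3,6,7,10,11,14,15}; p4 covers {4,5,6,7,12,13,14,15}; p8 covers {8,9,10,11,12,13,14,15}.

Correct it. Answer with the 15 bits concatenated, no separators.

s1 (pos 1,3,5,7,9,11,13,15): 0⊕1⊕0⊕1⊕0⊕0⊕1⊕1 = 0
s2 (pos 2,3,6,7,10,11,14,15): 0⊕1⊕1⊕1⊕0⊕0⊕1⊕1 = 1
s4 (pos 4,5,6,7,12,13,14,15): 1⊕0⊕1⊕1⊕1⊕1⊕1⊕1 = 1
s8 (pos 8,9,10,11,12,13,14,15): 0⊕0⊕0⊕0⊕1⊕1⊕1⊕1 = 0
Syndrome s8…s1 = 0110 → error at position 6.
Flip position 6: 001101100001111 → 001100100001111

001100100001111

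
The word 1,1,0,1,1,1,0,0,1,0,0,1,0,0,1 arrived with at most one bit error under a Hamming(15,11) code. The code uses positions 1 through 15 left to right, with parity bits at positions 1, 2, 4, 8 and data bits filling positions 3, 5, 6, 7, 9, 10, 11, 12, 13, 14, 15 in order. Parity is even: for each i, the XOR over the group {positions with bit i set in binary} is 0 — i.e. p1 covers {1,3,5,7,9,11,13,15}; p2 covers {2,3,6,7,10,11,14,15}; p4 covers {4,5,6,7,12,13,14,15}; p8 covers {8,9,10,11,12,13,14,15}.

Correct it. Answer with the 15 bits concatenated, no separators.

s1 (pos 1,3,5,7,9,11,13,15): 1⊕0⊕1⊕0⊕1⊕0⊕0⊕1 = 0
s2 (pos 2,3,6,7,10,11,14,15): 1⊕0⊕1⊕0⊕0⊕0⊕0⊕1 = 1
s4 (pos 4,5,6,7,12,13,14,15): 1⊕1⊕1⊕0⊕1⊕0⊕0⊕1 = 1
s8 (pos 8,9,10,11,12,13,14,15): 0⊕1⊕0⊕0⊕1⊕0⊕0⊕1 = 1
Syndrome s8…s1 = 1110 → error at position 14.
Flip position 14: 110111001001001 → 110111001001011

110111001001011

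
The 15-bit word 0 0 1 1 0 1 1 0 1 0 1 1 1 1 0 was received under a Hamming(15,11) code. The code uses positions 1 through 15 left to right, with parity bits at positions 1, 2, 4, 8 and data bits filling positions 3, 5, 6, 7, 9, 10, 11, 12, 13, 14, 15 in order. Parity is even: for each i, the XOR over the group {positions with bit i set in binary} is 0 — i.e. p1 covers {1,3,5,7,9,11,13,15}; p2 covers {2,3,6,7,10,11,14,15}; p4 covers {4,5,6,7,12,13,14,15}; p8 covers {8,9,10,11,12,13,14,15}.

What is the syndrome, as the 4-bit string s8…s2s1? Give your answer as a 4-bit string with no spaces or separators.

s1 (pos 1,3,5,7,9,11,13,15): 0⊕1⊕0⊕1⊕1⊕1⊕1⊕0 = 1
s2 (pos 2,3,6,7,10,11,14,15): 0⊕1⊕1⊕1⊕0⊕1⊕1⊕0 = 1
s4 (pos 4,5,6,7,12,13,14,15): 1⊕0⊕1⊕1⊕1⊕1⊕1⊕0 = 0
s8 (pos 8,9,10,11,12,13,14,15): 0⊕1⊕0⊕1⊕1⊕1⊕1⊕0 = 1
Syndrome s8…s1 = 1011 → error at position 11.

1011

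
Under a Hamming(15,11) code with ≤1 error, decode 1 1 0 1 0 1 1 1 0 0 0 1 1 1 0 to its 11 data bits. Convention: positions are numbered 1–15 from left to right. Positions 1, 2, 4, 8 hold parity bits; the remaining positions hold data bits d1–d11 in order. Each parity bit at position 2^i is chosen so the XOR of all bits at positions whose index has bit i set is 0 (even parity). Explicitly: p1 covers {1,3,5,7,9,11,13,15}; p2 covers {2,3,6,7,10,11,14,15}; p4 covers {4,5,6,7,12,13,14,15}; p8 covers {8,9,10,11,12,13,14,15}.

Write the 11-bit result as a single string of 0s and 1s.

00110001110

s1 (pos 1,3,5,7,9,11,13,15): 1⊕0⊕0⊕1⊕0⊕0⊕1⊕0 = 1
s2 (pos 2,3,6,7,10,11,14,15): 1⊕0⊕1⊕1⊕0⊕0⊕1⊕0 = 0
s4 (pos 4,5,6,7,12,13,14,15): 1⊕0⊕1⊕1⊕1⊕1⊕1⊕0 = 0
s8 (pos 8,9,10,11,12,13,14,15): 1⊕0⊕0⊕0⊕1⊕1⊕1⊕0 = 0
Syndrome s8…s1 = 0001 → error at position 1.
Flip position 1: 110101110001110 → 010101110001110
Read data bits from positions 3,5,6,7,9,10,11,12,13,14,15: 00110001110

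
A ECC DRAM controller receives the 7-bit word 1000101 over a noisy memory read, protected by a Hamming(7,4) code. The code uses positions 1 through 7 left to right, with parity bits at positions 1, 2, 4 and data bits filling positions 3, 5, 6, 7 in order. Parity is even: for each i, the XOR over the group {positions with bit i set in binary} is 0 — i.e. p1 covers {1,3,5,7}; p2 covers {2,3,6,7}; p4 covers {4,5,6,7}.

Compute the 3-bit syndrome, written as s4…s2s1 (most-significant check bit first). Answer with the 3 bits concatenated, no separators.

011

s1 (pos 1,3,5,7): 1⊕0⊕1⊕1 = 1
s2 (pos 2,3,6,7): 0⊕0⊕0⊕1 = 1
s4 (pos 4,5,6,7): 0⊕1⊕0⊕1 = 0
Syndrome s4…s1 = 011 → error at position 3.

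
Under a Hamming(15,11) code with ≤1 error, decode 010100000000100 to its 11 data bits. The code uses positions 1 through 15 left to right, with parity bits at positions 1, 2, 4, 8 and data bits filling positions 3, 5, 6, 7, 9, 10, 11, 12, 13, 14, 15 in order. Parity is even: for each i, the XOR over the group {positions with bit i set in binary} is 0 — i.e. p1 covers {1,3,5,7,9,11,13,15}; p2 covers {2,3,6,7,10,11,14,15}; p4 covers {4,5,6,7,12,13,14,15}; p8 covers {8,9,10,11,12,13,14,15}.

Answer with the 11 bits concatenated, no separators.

s1 (pos 1,3,5,7,9,11,13,15): 0⊕0⊕0⊕0⊕0⊕0⊕1⊕0 = 1
s2 (pos 2,3,6,7,10,11,14,15): 1⊕0⊕0⊕0⊕0⊕0⊕0⊕0 = 1
s4 (pos 4,5,6,7,12,13,14,15): 1⊕0⊕0⊕0⊕0⊕1⊕0⊕0 = 0
s8 (pos 8,9,10,11,12,13,14,15): 0⊕0⊕0⊕0⊕0⊕1⊕0⊕0 = 1
Syndrome s8…s1 = 1011 → error at position 11.
Flip position 11: 010100000000100 → 010100000010100
Read data bits from positions 3,5,6,7,9,10,11,12,13,14,15: 00000010100

00000010100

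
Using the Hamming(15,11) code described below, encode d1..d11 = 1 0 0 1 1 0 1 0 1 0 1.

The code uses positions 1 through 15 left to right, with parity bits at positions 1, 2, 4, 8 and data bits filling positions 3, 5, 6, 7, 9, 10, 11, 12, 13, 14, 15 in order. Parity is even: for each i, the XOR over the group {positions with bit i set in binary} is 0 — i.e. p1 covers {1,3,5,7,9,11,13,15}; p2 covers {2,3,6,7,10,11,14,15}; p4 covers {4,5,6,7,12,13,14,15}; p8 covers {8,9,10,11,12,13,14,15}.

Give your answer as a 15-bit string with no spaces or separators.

001100101010101

Place data at non-parity positions: p1 p2 1 p4 0 0 1 p8 1 0 1 0 1 0 1
p1 (pos 1,3,5,7,9,11,13,15): XOR of data positions = 1⊕0⊕1⊕1⊕1⊕1⊕1 = 0
p2 (pos 2,3,6,7,10,11,14,15): XOR of data positions = 1⊕0⊕1⊕0⊕1⊕0⊕1 = 0
p4 (pos 4,5,6,7,12,13,14,15): XOR of data positions = 0⊕0⊕1⊕0⊕1⊕0⊕1 = 1
p8 (pos 8,9,10,11,12,13,14,15): XOR of data positions = 1⊕0⊕1⊕0⊕1⊕0⊕1 = 0
Codeword: 001100101010101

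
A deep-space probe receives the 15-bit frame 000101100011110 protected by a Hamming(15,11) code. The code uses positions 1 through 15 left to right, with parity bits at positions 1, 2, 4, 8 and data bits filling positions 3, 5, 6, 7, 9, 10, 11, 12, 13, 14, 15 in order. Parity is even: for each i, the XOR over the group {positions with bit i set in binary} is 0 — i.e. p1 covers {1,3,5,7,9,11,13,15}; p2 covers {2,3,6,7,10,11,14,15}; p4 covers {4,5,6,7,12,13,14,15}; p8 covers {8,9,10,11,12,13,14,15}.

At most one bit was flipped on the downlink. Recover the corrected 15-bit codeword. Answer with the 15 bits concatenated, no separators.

100101100011110

s1 (pos 1,3,5,7,9,11,13,15): 0⊕0⊕0⊕1⊕0⊕1⊕1⊕0 = 1
s2 (pos 2,3,6,7,10,11,14,15): 0⊕0⊕1⊕1⊕0⊕1⊕1⊕0 = 0
s4 (pos 4,5,6,7,12,13,14,15): 1⊕0⊕1⊕1⊕1⊕1⊕1⊕0 = 0
s8 (pos 8,9,10,11,12,13,14,15): 0⊕0⊕0⊕1⊕1⊕1⊕1⊕0 = 0
Syndrome s8…s1 = 0001 → error at position 1.
Flip position 1: 000101100011110 → 100101100011110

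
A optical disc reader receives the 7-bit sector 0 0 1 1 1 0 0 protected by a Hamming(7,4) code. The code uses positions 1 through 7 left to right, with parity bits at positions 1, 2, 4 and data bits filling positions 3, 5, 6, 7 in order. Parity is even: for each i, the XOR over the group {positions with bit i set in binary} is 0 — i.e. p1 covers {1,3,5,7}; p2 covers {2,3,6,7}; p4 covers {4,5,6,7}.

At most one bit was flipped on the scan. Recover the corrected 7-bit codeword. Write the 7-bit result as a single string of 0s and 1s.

0111100

s1 (pos 1,3,5,7): 0⊕1⊕1⊕0 = 0
s2 (pos 2,3,6,7): 0⊕1⊕0⊕0 = 1
s4 (pos 4,5,6,7): 1⊕1⊕0⊕0 = 0
Syndrome s4…s1 = 010 → error at position 2.
Flip position 2: 0011100 → 0111100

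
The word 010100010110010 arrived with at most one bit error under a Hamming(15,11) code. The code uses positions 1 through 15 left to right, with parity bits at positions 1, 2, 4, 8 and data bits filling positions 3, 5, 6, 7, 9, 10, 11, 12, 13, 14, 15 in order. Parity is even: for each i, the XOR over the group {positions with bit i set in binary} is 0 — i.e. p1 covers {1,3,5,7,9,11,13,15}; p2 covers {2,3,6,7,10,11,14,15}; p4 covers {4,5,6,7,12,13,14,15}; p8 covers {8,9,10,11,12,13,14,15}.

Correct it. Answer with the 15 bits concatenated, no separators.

s1 (pos 1,3,5,7,9,11,13,15): 0⊕0⊕0⊕0⊕0⊕1⊕0⊕0 = 1
s2 (pos 2,3,6,7,10,11,14,15): 1⊕0⊕0⊕0⊕1⊕1⊕1⊕0 = 0
s4 (pos 4,5,6,7,12,13,14,15): 1⊕0⊕0⊕0⊕0⊕0⊕1⊕0 = 0
s8 (pos 8,9,10,11,12,13,14,15): 1⊕0⊕1⊕1⊕0⊕0⊕1⊕0 = 0
Syndrome s8…s1 = 0001 → error at position 1.
Flip position 1: 010100010110010 → 110100010110010

110100010110010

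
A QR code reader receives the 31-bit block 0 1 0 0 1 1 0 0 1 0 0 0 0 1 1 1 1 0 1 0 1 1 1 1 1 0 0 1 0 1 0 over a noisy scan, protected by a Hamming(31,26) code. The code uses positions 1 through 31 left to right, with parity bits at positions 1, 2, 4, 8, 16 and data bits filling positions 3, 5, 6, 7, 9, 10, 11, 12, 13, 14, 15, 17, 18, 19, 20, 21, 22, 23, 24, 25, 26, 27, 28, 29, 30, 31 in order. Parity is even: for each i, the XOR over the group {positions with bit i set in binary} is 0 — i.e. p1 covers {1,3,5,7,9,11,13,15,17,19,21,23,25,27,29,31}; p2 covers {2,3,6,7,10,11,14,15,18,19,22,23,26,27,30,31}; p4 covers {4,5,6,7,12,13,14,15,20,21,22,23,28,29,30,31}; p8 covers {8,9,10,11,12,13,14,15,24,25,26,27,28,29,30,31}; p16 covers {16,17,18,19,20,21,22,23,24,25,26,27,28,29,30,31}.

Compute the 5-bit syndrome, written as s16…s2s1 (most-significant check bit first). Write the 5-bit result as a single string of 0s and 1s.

01100

s1 (pos 1,3,5,7,9,11,13,15,17,19,21,23,25,27,29,31): 0⊕0⊕1⊕0⊕1⊕0⊕0⊕1⊕1⊕1⊕1⊕1⊕1⊕0⊕0⊕0 = 0
s2 (pos 2,3,6,7,10,11,14,15,18,19,22,23,26,27,30,31): 1⊕0⊕1⊕0⊕0⊕0⊕1⊕1⊕0⊕1⊕1⊕1⊕0⊕0⊕1⊕0 = 0
s4 (pos 4,5,6,7,12,13,14,15,20,21,22,23,28,29,30,31): 0⊕1⊕1⊕0⊕0⊕0⊕1⊕1⊕0⊕1⊕1⊕1⊕1⊕0⊕1⊕0 = 1
s8 (pos 8,9,10,11,12,13,14,15,24,25,26,27,28,29,30,31): 0⊕1⊕0⊕0⊕0⊕0⊕1⊕1⊕1⊕1⊕0⊕0⊕1⊕0⊕1⊕0 = 1
s16 (pos 16,17,18,19,20,21,22,23,24,25,26,27,28,29,30,31): 1⊕1⊕0⊕1⊕0⊕1⊕1⊕1⊕1⊕1⊕0⊕0⊕1⊕0⊕1⊕0 = 0
Syndrome s16…s1 = 01100 → error at position 12.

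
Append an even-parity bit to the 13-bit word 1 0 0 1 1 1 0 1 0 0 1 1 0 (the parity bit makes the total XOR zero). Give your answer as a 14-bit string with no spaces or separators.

XOR of the 13 data bits: 1⊕0⊕0⊕1⊕1⊕1⊕0⊕1⊕0⊕0⊕1⊕1⊕0 = 1
Parity bit = 1 (so all 14 bits XOR to 0).

10011101001101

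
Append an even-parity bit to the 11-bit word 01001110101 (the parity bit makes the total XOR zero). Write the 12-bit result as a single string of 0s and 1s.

XOR of the 11 data bits: 0⊕1⊕0⊕0⊕1⊕1⊕1⊕0⊕1⊕0⊕1 = 0
Parity bit = 0 (so all 12 bits XOR to 0).

010011101010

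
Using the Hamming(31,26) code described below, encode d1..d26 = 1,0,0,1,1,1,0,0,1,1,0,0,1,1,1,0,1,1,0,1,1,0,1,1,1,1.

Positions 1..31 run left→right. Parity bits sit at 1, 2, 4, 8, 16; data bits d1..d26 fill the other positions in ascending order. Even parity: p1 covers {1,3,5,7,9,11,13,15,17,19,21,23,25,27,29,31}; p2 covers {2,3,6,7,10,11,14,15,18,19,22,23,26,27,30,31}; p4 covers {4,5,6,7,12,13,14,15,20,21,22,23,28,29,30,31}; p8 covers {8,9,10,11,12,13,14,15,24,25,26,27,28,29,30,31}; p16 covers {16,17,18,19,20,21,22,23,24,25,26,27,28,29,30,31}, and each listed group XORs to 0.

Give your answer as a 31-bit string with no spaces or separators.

Place data at non-parity positions: p1 p2 1 p4 0 0 1 p8 1 1 0 0 1 1 0 p16 0 1 1 1 0 1 1 0 1 1 0 1 1 1 1
p1 (pos 1,3,5,7,9,11,13,15,17,19,21,23,25,27,29,31): XOR of data positions = 1⊕0⊕1⊕1⊕0⊕1⊕0⊕0⊕1⊕0⊕1⊕1⊕0⊕1⊕1 = 1
p2 (pos 2,3,6,7,10,11,14,15,18,19,22,23,26,27,30,31): XOR of data positions = 1⊕0⊕1⊕1⊕0⊕1⊕0⊕1⊕1⊕1⊕1⊕1⊕0⊕1⊕1 = 1
p4 (pos 4,5,6,7,12,13,14,15,20,21,22,23,28,29,30,31): XOR of data positions = 0⊕0⊕1⊕0⊕1⊕1⊕0⊕1⊕0⊕1⊕1⊕1⊕1⊕1⊕1 = 0
p8 (pos 8,9,10,11,12,13,14,15,24,25,26,27,28,29,30,31): XOR of data positions = 1⊕1⊕0⊕0⊕1⊕1⊕0⊕0⊕1⊕1⊕0⊕1⊕1⊕1⊕1 = 0
p16 (pos 16,17,18,19,20,21,22,23,24,25,26,27,28,29,30,31): XOR of data positions = 0⊕1⊕1⊕1⊕0⊕1⊕1⊕0⊕1⊕1⊕0⊕1⊕1⊕1⊕1 = 1
Codeword: 1110001011001101011101101101111

1110001011001101011101101101111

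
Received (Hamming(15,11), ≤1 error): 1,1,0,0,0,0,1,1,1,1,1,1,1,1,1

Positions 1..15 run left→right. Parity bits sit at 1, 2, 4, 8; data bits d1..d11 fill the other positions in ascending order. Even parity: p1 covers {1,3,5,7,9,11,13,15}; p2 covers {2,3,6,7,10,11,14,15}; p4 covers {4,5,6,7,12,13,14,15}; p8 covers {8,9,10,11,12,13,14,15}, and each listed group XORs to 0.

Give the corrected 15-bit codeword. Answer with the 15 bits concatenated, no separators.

110100111111111

s1 (pos 1,3,5,7,9,11,13,15): 1⊕0⊕0⊕1⊕1⊕1⊕1⊕1 = 0
s2 (pos 2,3,6,7,10,11,14,15): 1⊕0⊕0⊕1⊕1⊕1⊕1⊕1 = 0
s4 (pos 4,5,6,7,12,13,14,15): 0⊕0⊕0⊕1⊕1⊕1⊕1⊕1 = 1
s8 (pos 8,9,10,11,12,13,14,15): 1⊕1⊕1⊕1⊕1⊕1⊕1⊕1 = 0
Syndrome s8…s1 = 0100 → error at position 4.
Flip position 4: 110000111111111 → 110100111111111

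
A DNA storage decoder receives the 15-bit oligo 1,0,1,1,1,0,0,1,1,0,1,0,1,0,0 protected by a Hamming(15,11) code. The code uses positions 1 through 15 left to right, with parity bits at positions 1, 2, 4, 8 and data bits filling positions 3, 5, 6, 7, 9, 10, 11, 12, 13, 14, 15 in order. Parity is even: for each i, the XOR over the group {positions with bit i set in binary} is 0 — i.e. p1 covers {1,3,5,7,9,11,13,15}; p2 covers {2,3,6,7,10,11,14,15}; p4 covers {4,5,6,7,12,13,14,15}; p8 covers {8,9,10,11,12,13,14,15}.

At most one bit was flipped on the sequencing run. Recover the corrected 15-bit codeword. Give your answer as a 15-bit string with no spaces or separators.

s1 (pos 1,3,5,7,9,11,13,15): 1⊕1⊕1⊕0⊕1⊕1⊕1⊕0 = 0
s2 (pos 2,3,6,7,10,11,14,15): 0⊕1⊕0⊕0⊕0⊕1⊕0⊕0 = 0
s4 (pos 4,5,6,7,12,13,14,15): 1⊕1⊕0⊕0⊕0⊕1⊕0⊕0 = 1
s8 (pos 8,9,10,11,12,13,14,15): 1⊕1⊕0⊕1⊕0⊕1⊕0⊕0 = 0
Syndrome s8…s1 = 0100 → error at position 4.
Flip position 4: 101110011010100 → 101010011010100

101010011010100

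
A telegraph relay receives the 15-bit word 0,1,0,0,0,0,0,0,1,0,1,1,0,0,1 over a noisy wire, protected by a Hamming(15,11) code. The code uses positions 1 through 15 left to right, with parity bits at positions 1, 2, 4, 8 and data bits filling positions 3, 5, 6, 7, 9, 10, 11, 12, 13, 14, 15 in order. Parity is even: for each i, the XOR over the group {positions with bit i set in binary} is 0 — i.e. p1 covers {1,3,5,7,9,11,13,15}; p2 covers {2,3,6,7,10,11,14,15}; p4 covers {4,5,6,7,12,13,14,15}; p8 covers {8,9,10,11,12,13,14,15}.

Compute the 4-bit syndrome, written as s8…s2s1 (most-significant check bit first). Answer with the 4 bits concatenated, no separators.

0011

s1 (pos 1,3,5,7,9,11,13,15): 0⊕0⊕0⊕0⊕1⊕1⊕0⊕1 = 1
s2 (pos 2,3,6,7,10,11,14,15): 1⊕0⊕0⊕0⊕0⊕1⊕0⊕1 = 1
s4 (pos 4,5,6,7,12,13,14,15): 0⊕0⊕0⊕0⊕1⊕0⊕0⊕1 = 0
s8 (pos 8,9,10,11,12,13,14,15): 0⊕1⊕0⊕1⊕1⊕0⊕0⊕1 = 0
Syndrome s8…s1 = 0011 → error at position 3.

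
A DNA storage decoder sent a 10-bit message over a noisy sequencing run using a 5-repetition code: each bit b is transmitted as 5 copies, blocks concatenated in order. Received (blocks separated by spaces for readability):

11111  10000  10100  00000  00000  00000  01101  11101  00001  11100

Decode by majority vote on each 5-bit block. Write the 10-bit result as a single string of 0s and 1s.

1000001101

Block 1 (11111): 5 ones → 1
Block 2 (10000): 1 one → 0
Block 3 (10100): 2 ones → 0
Block 4 (00000): 0 ones → 0
Block 5 (00000): 0 ones → 0
Block 6 (00000): 0 ones → 0
Block 7 (01101): 3 ones → 1
Block 8 (11101): 4 ones → 1
Block 9 (00001): 1 one → 0
Block 10 (11100): 3 ones → 1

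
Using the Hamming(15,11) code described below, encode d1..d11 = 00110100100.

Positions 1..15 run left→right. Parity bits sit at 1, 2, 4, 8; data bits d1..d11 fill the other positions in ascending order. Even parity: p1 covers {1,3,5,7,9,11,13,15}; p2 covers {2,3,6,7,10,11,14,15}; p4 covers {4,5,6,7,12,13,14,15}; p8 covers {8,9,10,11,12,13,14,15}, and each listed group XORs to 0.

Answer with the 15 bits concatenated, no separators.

Place data at non-parity positions: p1 p2 0 p4 0 1 1 p8 0 1 0 0 1 0 0
p1 (pos 1,3,5,7,9,11,13,15): XOR of data positions = 0⊕0⊕1⊕0⊕0⊕1⊕0 = 0
p2 (pos 2,3,6,7,10,11,14,15): XOR of data positions = 0⊕1⊕1⊕1⊕0⊕0⊕0 = 1
p4 (pos 4,5,6,7,12,13,14,15): XOR of data positions = 0⊕1⊕1⊕0⊕1⊕0⊕0 = 1
p8 (pos 8,9,10,11,12,13,14,15): XOR of data positions = 0⊕1⊕0⊕0⊕1⊕0⊕0 = 0
Codeword: 010101100100100

010101100100100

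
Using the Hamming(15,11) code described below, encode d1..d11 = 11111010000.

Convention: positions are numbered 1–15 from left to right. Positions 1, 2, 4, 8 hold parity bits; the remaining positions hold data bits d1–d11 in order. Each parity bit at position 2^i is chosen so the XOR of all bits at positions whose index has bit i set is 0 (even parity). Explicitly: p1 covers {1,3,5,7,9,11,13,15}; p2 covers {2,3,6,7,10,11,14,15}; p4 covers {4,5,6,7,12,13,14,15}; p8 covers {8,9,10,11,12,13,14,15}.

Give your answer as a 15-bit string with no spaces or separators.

Place data at non-parity positions: p1 p2 1 p4 1 1 1 p8 1 0 1 0 0 0 0
p1 (pos 1,3,5,7,9,11,13,15): XOR of data positions = 1⊕1⊕1⊕1⊕1⊕0⊕0 = 1
p2 (pos 2,3,6,7,10,11,14,15): XOR of data positions = 1⊕1⊕1⊕0⊕1⊕0⊕0 = 0
p4 (pos 4,5,6,7,12,13,14,15): XOR of data positions = 1⊕1⊕1⊕0⊕0⊕0⊕0 = 1
p8 (pos 8,9,10,11,12,13,14,15): XOR of data positions = 1⊕0⊕1⊕0⊕0⊕0⊕0 = 0
Codeword: 101111101010000

101111101010000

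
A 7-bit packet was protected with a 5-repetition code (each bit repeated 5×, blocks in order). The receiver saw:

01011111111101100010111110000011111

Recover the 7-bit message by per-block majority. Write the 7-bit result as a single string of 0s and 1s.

1110101

Block 1 (01011): 3 ones → 1
Block 2 (11111): 5 ones → 1
Block 3 (11011): 4 ones → 1
Block 4 (00010): 1 one → 0
Block 5 (11111): 5 ones → 1
Block 6 (00000): 0 ones → 0
Block 7 (11111): 5 ones → 1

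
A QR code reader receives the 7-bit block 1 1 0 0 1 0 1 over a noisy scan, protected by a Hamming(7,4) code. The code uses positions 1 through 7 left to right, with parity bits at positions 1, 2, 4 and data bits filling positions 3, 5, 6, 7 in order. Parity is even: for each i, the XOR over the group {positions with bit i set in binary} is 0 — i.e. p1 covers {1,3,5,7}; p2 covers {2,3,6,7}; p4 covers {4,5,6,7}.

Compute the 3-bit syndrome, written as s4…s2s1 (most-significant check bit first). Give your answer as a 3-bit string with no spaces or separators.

001

s1 (pos 1,3,5,7): 1⊕0⊕1⊕1 = 1
s2 (pos 2,3,6,7): 1⊕0⊕0⊕1 = 0
s4 (pos 4,5,6,7): 0⊕1⊕0⊕1 = 0
Syndrome s4…s1 = 001 → error at position 1.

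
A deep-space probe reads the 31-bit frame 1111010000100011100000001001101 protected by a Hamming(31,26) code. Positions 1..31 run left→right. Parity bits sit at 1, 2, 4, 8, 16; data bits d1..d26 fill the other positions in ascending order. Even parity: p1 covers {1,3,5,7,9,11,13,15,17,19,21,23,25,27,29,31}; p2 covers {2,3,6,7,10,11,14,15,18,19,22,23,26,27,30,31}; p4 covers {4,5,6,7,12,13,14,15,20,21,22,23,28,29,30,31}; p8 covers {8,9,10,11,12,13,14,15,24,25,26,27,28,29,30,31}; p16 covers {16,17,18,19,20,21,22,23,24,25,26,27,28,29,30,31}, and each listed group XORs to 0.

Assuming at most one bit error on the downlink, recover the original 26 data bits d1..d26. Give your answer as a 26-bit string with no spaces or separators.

10100010001100000001001101

s1 (pos 1,3,5,7,9,11,13,15,17,19,21,23,25,27,29,31): 1⊕1⊕0⊕0⊕0⊕1⊕0⊕1⊕1⊕0⊕0⊕0⊕1⊕0⊕1⊕1 = 0
s2 (pos 2,3,6,7,10,11,14,15,18,19,22,23,26,27,30,31): 1⊕1⊕1⊕0⊕0⊕1⊕0⊕1⊕0⊕0⊕0⊕0⊕0⊕0⊕0⊕1 = 0
s4 (pos 4,5,6,7,12,13,14,15,20,21,22,23,28,29,30,31): 1⊕0⊕1⊕0⊕0⊕0⊕0⊕1⊕0⊕0⊕0⊕0⊕1⊕1⊕0⊕1 = 0
s8 (pos 8,9,10,11,12,13,14,15,24,25,26,27,28,29,30,31): 0⊕0⊕0⊕1⊕0⊕0⊕0⊕1⊕0⊕1⊕0⊕0⊕1⊕1⊕0⊕1 = 0
s16 (pos 16,17,18,19,20,21,22,23,24,25,26,27,28,29,30,31): 1⊕1⊕0⊕0⊕0⊕0⊕0⊕0⊕0⊕1⊕0⊕0⊕1⊕1⊕0⊕1 = 0
Syndrome s16…s1 = 00000 → no error.
Read data bits from positions 3,5,6,7,9,10,11,12,13,14,15,17,18,19,20,21,22,23,24,25,26,27,28,29,30,31: 10100010001100000001001101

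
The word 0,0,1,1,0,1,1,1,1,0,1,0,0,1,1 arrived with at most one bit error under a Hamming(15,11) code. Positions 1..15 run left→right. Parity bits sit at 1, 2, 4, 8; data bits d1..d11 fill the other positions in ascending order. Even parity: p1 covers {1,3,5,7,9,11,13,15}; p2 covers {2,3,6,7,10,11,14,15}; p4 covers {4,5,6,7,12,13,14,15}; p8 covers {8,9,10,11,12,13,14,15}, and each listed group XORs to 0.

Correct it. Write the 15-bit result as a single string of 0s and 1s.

001101111010111

s1 (pos 1,3,5,7,9,11,13,15): 0⊕1⊕0⊕1⊕1⊕1⊕0⊕1 = 1
s2 (pos 2,3,6,7,10,11,14,15): 0⊕1⊕1⊕1⊕0⊕1⊕1⊕1 = 0
s4 (pos 4,5,6,7,12,13,14,15): 1⊕0⊕1⊕1⊕0⊕0⊕1⊕1 = 1
s8 (pos 8,9,10,11,12,13,14,15): 1⊕1⊕0⊕1⊕0⊕0⊕1⊕1 = 1
Syndrome s8…s1 = 1101 → error at position 13.
Flip position 13: 001101111010011 → 001101111010111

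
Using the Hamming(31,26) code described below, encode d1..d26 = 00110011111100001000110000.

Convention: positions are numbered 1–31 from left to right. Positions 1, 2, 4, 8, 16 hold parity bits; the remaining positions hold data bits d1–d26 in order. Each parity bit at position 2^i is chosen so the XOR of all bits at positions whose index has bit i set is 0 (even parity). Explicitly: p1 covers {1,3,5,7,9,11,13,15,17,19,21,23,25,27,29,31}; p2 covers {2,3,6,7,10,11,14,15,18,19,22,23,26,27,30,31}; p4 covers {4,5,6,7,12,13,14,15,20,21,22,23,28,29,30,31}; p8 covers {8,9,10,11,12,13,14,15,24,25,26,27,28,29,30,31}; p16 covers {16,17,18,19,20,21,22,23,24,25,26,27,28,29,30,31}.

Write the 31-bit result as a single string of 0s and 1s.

0001011100111110100001000110000

Place data at non-parity positions: p1 p2 0 p4 0 1 1 p8 0 0 1 1 1 1 1 p16 1 0 0 0 0 1 0 0 0 1 1 0 0 0 0
p1 (pos 1,3,5,7,9,11,13,15,17,19,21,23,25,27,29,31): XOR of data positions = 0⊕0⊕1⊕0⊕1⊕1⊕1⊕1⊕0⊕0⊕0⊕0⊕1⊕0⊕0 = 0
p2 (pos 2,3,6,7,10,11,14,15,18,19,22,23,26,27,30,31): XOR of data positions = 0⊕1⊕1⊕0⊕1⊕1⊕1⊕0⊕0⊕1⊕0⊕1⊕1⊕0⊕0 = 0
p4 (pos 4,5,6,7,12,13,14,15,20,21,22,23,28,29,30,31): XOR of data positions = 0⊕1⊕1⊕1⊕1⊕1⊕1⊕0⊕0⊕1⊕0⊕0⊕0⊕0⊕0 = 1
p8 (pos 8,9,10,11,12,13,14,15,24,25,26,27,28,29,30,31): XOR of data positions = 0⊕0⊕1⊕1⊕1⊕1⊕1⊕0⊕0⊕1⊕1⊕0⊕0⊕0⊕0 = 1
p16 (pos 16,17,18,19,20,21,22,23,24,25,26,27,28,29,30,31): XOR of data positions = 1⊕0⊕0⊕0⊕0⊕1⊕0⊕0⊕0⊕1⊕1⊕0⊕0⊕0⊕0 = 0
Codeword: 0001011100111110100001000110000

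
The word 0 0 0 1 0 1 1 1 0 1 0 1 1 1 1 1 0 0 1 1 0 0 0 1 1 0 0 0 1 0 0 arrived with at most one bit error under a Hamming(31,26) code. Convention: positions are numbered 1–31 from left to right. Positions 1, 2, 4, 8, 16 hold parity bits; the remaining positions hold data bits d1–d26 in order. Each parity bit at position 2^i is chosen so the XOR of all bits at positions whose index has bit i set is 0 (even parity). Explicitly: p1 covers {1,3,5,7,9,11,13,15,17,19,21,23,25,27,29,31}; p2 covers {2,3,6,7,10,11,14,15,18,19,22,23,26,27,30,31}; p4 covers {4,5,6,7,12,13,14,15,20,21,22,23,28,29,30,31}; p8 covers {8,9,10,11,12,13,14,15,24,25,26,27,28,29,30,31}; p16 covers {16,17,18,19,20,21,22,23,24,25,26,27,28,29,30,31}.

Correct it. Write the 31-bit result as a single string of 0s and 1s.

s1 (pos 1,3,5,7,9,11,13,15,17,19,21,23,25,27,29,31): 0⊕0⊕0⊕1⊕0⊕0⊕1⊕1⊕0⊕1⊕0⊕0⊕1⊕0⊕1⊕0 = 0
s2 (pos 2,3,6,7,10,11,14,15,18,19,22,23,26,27,30,31): 0⊕0⊕1⊕1⊕1⊕0⊕1⊕1⊕0⊕1⊕0⊕0⊕0⊕0⊕0⊕0 = 0
s4 (pos 4,5,6,7,12,13,14,15,20,21,22,23,28,29,30,31): 1⊕0⊕1⊕1⊕1⊕1⊕1⊕1⊕1⊕0⊕0⊕0⊕0⊕1⊕0⊕0 = 1
s8 (pos 8,9,10,11,12,13,14,15,24,25,26,27,28,29,30,31): 1⊕0⊕1⊕0⊕1⊕1⊕1⊕1⊕1⊕1⊕0⊕0⊕0⊕1⊕0⊕0 = 1
s16 (pos 16,17,18,19,20,21,22,23,24,25,26,27,28,29,30,31): 1⊕0⊕0⊕1⊕1⊕0⊕0⊕0⊕1⊕1⊕0⊕0⊕0⊕1⊕0⊕0 = 0
Syndrome s16…s1 = 01100 → error at position 12.
Flip position 12: 0001011101011111001100011000100 → 0001011101001111001100011000100

0001011101001111001100011000100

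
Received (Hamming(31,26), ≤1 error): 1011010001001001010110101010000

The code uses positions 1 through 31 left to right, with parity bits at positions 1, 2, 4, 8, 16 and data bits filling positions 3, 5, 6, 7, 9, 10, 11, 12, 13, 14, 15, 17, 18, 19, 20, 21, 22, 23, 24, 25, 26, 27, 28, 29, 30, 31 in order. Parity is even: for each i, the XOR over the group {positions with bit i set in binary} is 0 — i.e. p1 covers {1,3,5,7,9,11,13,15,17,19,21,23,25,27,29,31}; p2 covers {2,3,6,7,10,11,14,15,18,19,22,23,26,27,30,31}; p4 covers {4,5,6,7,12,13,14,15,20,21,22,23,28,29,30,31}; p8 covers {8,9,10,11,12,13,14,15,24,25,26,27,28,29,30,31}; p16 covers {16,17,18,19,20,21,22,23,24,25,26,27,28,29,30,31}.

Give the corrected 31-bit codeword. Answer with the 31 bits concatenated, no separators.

s1 (pos 1,3,5,7,9,11,13,15,17,19,21,23,25,27,29,31): 1⊕1⊕0⊕0⊕0⊕0⊕1⊕0⊕0⊕0⊕1⊕1⊕1⊕1⊕0⊕0 = 1
s2 (pos 2,3,6,7,10,11,14,15,18,19,22,23,26,27,30,31): 0⊕1⊕1⊕0⊕1⊕0⊕0⊕0⊕1⊕0⊕0⊕1⊕0⊕1⊕0⊕0 = 0
s4 (pos 4,5,6,7,12,13,14,15,20,21,22,23,28,29,30,31): 1⊕0⊕1⊕0⊕0⊕1⊕0⊕0⊕1⊕1⊕0⊕1⊕0⊕0⊕0⊕0 = 0
s8 (pos 8,9,10,11,12,13,14,15,24,25,26,27,28,29,30,31): 0⊕0⊕1⊕0⊕0⊕1⊕0⊕0⊕0⊕1⊕0⊕1⊕0⊕0⊕0⊕0 = 0
s16 (pos 16,17,18,19,20,21,22,23,24,25,26,27,28,29,30,31): 1⊕0⊕1⊕0⊕1⊕1⊕0⊕1⊕0⊕1⊕0⊕1⊕0⊕0⊕0⊕0 = 1
Syndrome s16…s1 = 10001 → error at position 17.
Flip position 17: 1011010001001001010110101010000 → 1011010001001001110110101010000

1011010001001001110110101010000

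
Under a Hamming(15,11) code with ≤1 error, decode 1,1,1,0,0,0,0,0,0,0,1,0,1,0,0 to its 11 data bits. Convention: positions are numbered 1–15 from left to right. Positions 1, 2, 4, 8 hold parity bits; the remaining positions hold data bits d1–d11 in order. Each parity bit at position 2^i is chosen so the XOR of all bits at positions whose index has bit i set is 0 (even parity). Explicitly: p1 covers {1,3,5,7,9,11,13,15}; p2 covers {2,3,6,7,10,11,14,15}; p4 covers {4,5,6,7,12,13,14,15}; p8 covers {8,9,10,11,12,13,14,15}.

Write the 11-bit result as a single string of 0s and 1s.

s1 (pos 1,3,5,7,9,11,13,15): 1⊕1⊕0⊕0⊕0⊕1⊕1⊕0 = 0
s2 (pos 2,3,6,7,10,11,14,15): 1⊕1⊕0⊕0⊕0⊕1⊕0⊕0 = 1
s4 (pos 4,5,6,7,12,13,14,15): 0⊕0⊕0⊕0⊕0⊕1⊕0⊕0 = 1
s8 (pos 8,9,10,11,12,13,14,15): 0⊕0⊕0⊕1⊕0⊕1⊕0⊕0 = 0
Syndrome s8…s1 = 0110 → error at position 6.
Flip position 6: 111000000010100 → 111001000010100
Read data bits from positions 3,5,6,7,9,10,11,12,13,14,15: 10100010100

10100010100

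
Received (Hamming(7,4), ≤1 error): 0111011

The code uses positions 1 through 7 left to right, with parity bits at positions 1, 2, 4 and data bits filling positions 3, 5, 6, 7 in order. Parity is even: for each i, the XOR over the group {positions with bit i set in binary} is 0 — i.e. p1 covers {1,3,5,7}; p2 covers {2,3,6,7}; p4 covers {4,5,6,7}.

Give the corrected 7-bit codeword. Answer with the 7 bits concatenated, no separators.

s1 (pos 1,3,5,7): 0⊕1⊕0⊕1 = 0
s2 (pos 2,3,6,7): 1⊕1⊕1⊕1 = 0
s4 (pos 4,5,6,7): 1⊕0⊕1⊕1 = 1
Syndrome s4…s1 = 100 → error at position 4.
Flip position 4: 0111011 → 0110011

0110011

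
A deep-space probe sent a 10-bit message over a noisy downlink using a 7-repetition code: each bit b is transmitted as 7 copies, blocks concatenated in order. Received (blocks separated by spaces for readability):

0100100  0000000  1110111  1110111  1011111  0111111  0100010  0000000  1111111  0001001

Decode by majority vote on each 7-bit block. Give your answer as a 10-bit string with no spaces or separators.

0011110010

Block 1 (0100100): 2 ones → 0
Block 2 (0000000): 0 ones → 0
Block 3 (1110111): 6 ones → 1
Block 4 (1110111): 6 ones → 1
Block 5 (1011111): 6 ones → 1
Block 6 (0111111): 6 ones → 1
Block 7 (0100010): 2 ones → 0
Block 8 (0000000): 0 ones → 0
Block 9 (1111111): 7 ones → 1
Block 10 (0001001): 2 ones → 0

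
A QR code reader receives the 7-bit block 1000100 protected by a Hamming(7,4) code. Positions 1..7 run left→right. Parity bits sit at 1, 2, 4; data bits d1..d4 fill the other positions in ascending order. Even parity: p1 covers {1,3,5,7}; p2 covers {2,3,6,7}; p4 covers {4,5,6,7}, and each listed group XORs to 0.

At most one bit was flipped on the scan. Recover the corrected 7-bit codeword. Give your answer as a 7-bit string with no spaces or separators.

1001100

s1 (pos 1,3,5,7): 1⊕0⊕1⊕0 = 0
s2 (pos 2,3,6,7): 0⊕0⊕0⊕0 = 0
s4 (pos 4,5,6,7): 0⊕1⊕0⊕0 = 1
Syndrome s4…s1 = 100 → error at position 4.
Flip position 4: 1000100 → 1001100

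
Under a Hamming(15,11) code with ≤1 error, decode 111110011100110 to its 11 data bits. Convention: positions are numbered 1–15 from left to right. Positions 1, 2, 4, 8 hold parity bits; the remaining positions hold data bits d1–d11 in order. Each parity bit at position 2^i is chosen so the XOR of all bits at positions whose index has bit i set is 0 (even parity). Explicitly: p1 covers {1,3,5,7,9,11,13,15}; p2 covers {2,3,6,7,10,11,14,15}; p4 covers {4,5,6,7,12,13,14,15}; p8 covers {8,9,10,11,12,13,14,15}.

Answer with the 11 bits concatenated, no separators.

s1 (pos 1,3,5,7,9,11,13,15): 1⊕1⊕1⊕0⊕1⊕0⊕1⊕0 = 1
s2 (pos 2,3,6,7,10,11,14,15): 1⊕1⊕0⊕0⊕1⊕0⊕1⊕0 = 0
s4 (pos 4,5,6,7,12,13,14,15): 1⊕1⊕0⊕0⊕0⊕1⊕1⊕0 = 0
s8 (pos 8,9,10,11,12,13,14,15): 1⊕1⊕1⊕0⊕0⊕1⊕1⊕0 = 1
Syndrome s8…s1 = 1001 → error at position 9.
Flip position 9: 111110011100110 → 111110010100110
Read data bits from positions 3,5,6,7,9,10,11,12,13,14,15: 11000100110

11000100110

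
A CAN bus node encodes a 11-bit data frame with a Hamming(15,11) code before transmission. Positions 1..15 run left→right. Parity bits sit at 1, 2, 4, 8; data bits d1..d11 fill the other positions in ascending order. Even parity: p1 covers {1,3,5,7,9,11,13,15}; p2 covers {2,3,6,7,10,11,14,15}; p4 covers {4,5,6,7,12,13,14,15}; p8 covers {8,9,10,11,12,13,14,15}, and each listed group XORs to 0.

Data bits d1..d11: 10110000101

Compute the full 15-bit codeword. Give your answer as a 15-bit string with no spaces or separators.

Place data at non-parity positions: p1 p2 1 p4 0 1 1 p8 0 0 0 0 1 0 1
p1 (pos 1,3,5,7,9,11,13,15): XOR of data positions = 1⊕0⊕1⊕0⊕0⊕1⊕1 = 0
p2 (pos 2,3,6,7,10,11,14,15): XOR of data positions = 1⊕1⊕1⊕0⊕0⊕0⊕1 = 0
p4 (pos 4,5,6,7,12,13,14,15): XOR of data positions = 0⊕1⊕1⊕0⊕1⊕0⊕1 = 0
p8 (pos 8,9,10,11,12,13,14,15): XOR of data positions = 0⊕0⊕0⊕0⊕1⊕0⊕1 = 0
Codeword: 001001100000101

001001100000101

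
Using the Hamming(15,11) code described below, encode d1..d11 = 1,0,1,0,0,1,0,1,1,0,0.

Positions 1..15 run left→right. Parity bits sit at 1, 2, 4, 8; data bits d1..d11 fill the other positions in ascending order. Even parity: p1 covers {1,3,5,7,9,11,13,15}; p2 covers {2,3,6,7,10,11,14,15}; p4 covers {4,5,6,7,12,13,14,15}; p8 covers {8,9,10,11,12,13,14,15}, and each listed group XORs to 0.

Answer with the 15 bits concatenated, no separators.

011101010101100

Place data at non-parity positions: p1 p2 1 p4 0 1 0 p8 0 1 0 1 1 0 0
p1 (pos 1,3,5,7,9,11,13,15): XOR of data positions = 1⊕0⊕0⊕0⊕0⊕1⊕0 = 0
p2 (pos 2,3,6,7,10,11,14,15): XOR of data positions = 1⊕1⊕0⊕1⊕0⊕0⊕0 = 1
p4 (pos 4,5,6,7,12,13,14,15): XOR of data positions = 0⊕1⊕0⊕1⊕1⊕0⊕0 = 1
p8 (pos 8,9,10,11,12,13,14,15): XOR of data positions = 0⊕1⊕0⊕1⊕1⊕0⊕0 = 1
Codeword: 011101010101100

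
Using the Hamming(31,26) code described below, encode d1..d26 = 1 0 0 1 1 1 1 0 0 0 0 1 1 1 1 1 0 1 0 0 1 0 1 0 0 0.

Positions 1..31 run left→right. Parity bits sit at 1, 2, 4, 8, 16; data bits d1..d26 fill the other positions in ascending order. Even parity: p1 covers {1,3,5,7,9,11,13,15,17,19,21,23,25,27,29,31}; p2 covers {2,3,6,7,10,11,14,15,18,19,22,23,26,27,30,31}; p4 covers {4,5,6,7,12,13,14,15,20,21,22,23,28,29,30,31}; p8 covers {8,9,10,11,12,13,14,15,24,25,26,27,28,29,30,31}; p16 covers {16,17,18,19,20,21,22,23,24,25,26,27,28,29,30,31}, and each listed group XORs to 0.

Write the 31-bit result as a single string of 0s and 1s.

0011001111100000111110100101000

Place data at non-parity positions: p1 p2 1 p4 0 0 1 p8 1 1 1 0 0 0 0 p16 1 1 1 1 1 0 1 0 0 1 0 1 0 0 0
p1 (pos 1,3,5,7,9,11,13,15,17,19,21,23,25,27,29,31): XOR of data positions = 1⊕0⊕1⊕1⊕1⊕0⊕0⊕1⊕1⊕1⊕1⊕0⊕0⊕0⊕0 = 0
p2 (pos 2,3,6,7,10,11,14,15,18,19,22,23,26,27,30,31): XOR of data positions = 1⊕0⊕1⊕1⊕1⊕0⊕0⊕1⊕1⊕0⊕1⊕1⊕0⊕0⊕0 = 0
p4 (pos 4,5,6,7,12,13,14,15,20,21,22,23,28,29,30,31): XOR of data positions = 0⊕0⊕1⊕0⊕0⊕0⊕0⊕1⊕1⊕0⊕1⊕1⊕0⊕0⊕0 = 1
p8 (pos 8,9,10,11,12,13,14,15,24,25,26,27,28,29,30,31): XOR of data positions = 1⊕1⊕1⊕0⊕0⊕0⊕0⊕0⊕0⊕1⊕0⊕1⊕0⊕0⊕0 = 1
p16 (pos 16,17,18,19,20,21,22,23,24,25,26,27,28,29,30,31): XOR of data positions = 1⊕1⊕1⊕1⊕1⊕0⊕1⊕0⊕0⊕1⊕0⊕1⊕0⊕0⊕0 = 0
Codeword: 0011001111100000111110100101000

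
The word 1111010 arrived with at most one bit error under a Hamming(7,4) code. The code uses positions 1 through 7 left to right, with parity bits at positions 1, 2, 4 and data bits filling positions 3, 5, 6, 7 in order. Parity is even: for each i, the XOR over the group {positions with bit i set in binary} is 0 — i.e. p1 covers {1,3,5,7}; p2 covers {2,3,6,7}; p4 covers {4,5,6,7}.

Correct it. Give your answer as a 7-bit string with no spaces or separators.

s1 (pos 1,3,5,7): 1⊕1⊕0⊕0 = 0
s2 (pos 2,3,6,7): 1⊕1⊕1⊕0 = 1
s4 (pos 4,5,6,7): 1⊕0⊕1⊕0 = 0
Syndrome s4…s1 = 010 → error at position 2.
Flip position 2: 1111010 → 1011010

1011010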